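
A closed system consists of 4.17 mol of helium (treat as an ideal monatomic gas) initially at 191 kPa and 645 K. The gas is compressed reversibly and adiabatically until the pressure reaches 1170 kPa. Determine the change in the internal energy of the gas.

35700 J

V₁ = nRT₁/P₁ = 4.17×8.314×645/191 = 117 L.
Adiabatic: T₂/T₁ = (P₂/P₁)^((γ−1)/γ) ⇒ T₂ = 645×(6.13)^0.400 = 1330 K; V₂ = 39.5 L.
For an ideal gas ΔU = nCvΔT with Cv = (3/2)R = 12.5 J/(mol·K).
ΔU = 4.17×12.5×(1330−645) = 35700 J.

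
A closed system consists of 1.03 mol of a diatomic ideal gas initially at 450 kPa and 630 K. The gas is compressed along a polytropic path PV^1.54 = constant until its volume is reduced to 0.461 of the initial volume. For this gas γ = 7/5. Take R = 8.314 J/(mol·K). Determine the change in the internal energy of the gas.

V₁ = nRT₁/P₁ = 1.03×8.314×630/450 = 12.0 L.
Polytropic n=1.54: T₂ = T₁(V₁/V₂)^(n−1) = 630×(2.17)^0.54 = 957 K; P₂ = P₁(V₁/V₂)^n = 1480 kPa.
For an ideal gas ΔU = nCvΔT with Cv = (5/2)R = 20.8 J/(mol·K).
ΔU = 1.03×20.8×(957−630) = 7000 J.

7000 J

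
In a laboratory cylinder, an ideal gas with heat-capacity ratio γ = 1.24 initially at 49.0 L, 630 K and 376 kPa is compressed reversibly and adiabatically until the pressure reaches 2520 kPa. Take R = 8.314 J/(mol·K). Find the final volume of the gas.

Adiabatic: T₂/T₁ = (P₂/P₁)^((γ−1)/γ) ⇒ T₂ = 630×(6.70)^0.194 = 910 K; V₂ = 10.6 L.

10.6 L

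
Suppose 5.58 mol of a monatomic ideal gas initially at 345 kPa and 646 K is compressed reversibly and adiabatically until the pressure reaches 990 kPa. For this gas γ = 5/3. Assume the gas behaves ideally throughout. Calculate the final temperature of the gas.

V₁ = nRT₁/P₁ = 5.58×8.314×646/345 = 86.9 L.
Adiabatic: T₂/T₁ = (P₂/P₁)^((γ−1)/γ) ⇒ T₂ = 646×(2.87)^0.400 = 985 K; V₂ = 46.1 L.

985 K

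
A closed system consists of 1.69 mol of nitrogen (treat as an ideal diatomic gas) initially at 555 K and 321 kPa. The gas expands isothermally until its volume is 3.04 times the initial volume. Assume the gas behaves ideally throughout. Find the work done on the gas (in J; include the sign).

-8670 J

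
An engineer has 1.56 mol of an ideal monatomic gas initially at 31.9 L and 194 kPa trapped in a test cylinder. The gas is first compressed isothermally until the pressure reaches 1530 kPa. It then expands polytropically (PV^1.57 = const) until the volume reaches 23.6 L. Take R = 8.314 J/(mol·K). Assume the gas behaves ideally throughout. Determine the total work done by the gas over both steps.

-5900 J

T₁ = P₁V₁/(nR) = 194×31.9/(1.56×8.314) = 477 K.
Step 1 — Isothermal: T stays 477 K; PV = const ⇒ V₂ = 4.04 L, P₂ = 1530 kPa.
ΔU = 0 (ideal gas, T constant).
W = nRT ln(V₂/V₁) = 1.56×8.314×477×ln(0.127) = -12800 J.
Q = ΔU + W = -12800 J.
State after step 1: P = 1530 kPa, V = 4.04 L, T = 477 K.
Step 2 — Polytropic n=1.57: T₂ = T₁(V₁/V₂)^(n−1) = 477×(0.171)^0.57 = 175 K; P₂ = P₁(V₁/V₂)^n = 96.0 kPa.
W = (P₁V₁−P₂V₂)/(n−1) = (1530×4.04−96.0×23.6)/0.57 = 6880 J.
ΔU = nCvΔT = 1.56×12.5×(175−477) = -5890 J.
Q = ΔU + W = 998 J.
Net over both steps: W = -5900 J, Q = -11800 J, ΔU = -5890 J.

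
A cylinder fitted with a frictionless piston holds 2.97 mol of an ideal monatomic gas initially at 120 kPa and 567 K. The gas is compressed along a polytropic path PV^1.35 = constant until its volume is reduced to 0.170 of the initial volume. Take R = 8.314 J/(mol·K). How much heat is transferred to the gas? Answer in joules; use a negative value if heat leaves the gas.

V₁ = nRT₁/P₁ = 2.97×8.314×567/120 = 117 L.
Polytropic n=1.35: T₂ = T₁(V₁/V₂)^(n−1) = 567×(5.88)^0.35 = 1050 K; P₂ = P₁(V₁/V₂)^n = 1310 kPa.
W = (P₁V₁−P₂V₂)/(n−1) = (120×117−1310×19.8)/0.35 = -34400 J.
ΔU = nCvΔT = 2.97×12.5×(1050−567) = 18000 J.
Q = ΔU + W = -16300 J.

-16300 J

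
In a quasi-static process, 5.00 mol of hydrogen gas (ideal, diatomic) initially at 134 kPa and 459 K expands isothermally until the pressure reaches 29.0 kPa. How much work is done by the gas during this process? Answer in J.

29200 J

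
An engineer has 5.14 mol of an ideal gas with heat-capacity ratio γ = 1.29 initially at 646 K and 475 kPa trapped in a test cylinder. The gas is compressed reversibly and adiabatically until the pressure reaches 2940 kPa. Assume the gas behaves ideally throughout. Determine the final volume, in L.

V₁ = nRT₁/P₁ = 5.14×8.314×646/475 = 58.1 L.
Adiabatic: T₂/T₁ = (P₂/P₁)^((γ−1)/γ) ⇒ T₂ = 646×(6.19)^0.225 = 973 K; V₂ = 14.1 L.

14.1 L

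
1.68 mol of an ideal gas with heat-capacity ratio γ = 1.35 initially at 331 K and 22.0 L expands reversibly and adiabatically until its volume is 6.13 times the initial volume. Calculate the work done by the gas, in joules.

P₁ = nRT₁/V₁ = 1.68×8.314×331/22.0 = 210 kPa.
Adiabatic: TV^(γ−1) = const ⇒ T₂ = 331×(0.163)^0.350 = 175 K; PV^γ = const ⇒ P₂ = 18.2 kPa.
ΔU = nCvΔT = 1.68×23.8×(175−331) = -6210 J.
Q = 0 for an adiabatic process, so W = −ΔU = 6210 J.

6210 J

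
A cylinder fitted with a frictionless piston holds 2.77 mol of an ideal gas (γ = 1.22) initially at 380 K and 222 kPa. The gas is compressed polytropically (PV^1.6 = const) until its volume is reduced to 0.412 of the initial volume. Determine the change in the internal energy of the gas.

27900 J

V₁ = nRT₁/P₁ = 2.77×8.314×380/222 = 39.4 L.
Polytropic n=1.6: T₂ = T₁(V₁/V₂)^(n−1) = 380×(2.43)^0.60 = 647 K; P₂ = P₁(V₁/V₂)^n = 917 kPa.
For an ideal gas ΔU = nCvΔT with Cv = R/(γ−1) = 37.8 J/(mol·K).
ΔU = 2.77×37.8×(647−380) = 27900 J.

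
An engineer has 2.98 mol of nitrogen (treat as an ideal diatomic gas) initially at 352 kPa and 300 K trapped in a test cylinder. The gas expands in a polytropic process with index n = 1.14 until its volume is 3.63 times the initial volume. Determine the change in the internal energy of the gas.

V₁ = nRT₁/P₁ = 2.98×8.314×300/352 = 21.1 L.
Polytropic n=1.14: T₂ = T₁(V₁/V₂)^(n−1) = 300×(0.275)^0.14 = 250 K; P₂ = P₁(V₁/V₂)^n = 81.0 kPa.
For an ideal gas ΔU = nCvΔT with Cv = (5/2)R = 20.8 J/(mol·K).
ΔU = 2.98×20.8×(250−300) = -3070 J.

-3070 J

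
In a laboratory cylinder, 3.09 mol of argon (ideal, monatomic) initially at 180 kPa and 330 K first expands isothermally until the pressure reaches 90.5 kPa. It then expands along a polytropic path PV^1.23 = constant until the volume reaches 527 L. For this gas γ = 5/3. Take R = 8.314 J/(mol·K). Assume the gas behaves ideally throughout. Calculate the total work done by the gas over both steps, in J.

17900 J

V₁ = nRT₁/P₁ = 3.09×8.314×330/180 = 47.1 L.
Step 1 — Isothermal: T stays 330 K; PV = const ⇒ V₂ = 93.7 L, P₂ = 90.5 kPa.
ΔU = 0 (ideal gas, T constant).
W = nRT ln(V₂/V₁) = 3.09×8.314×330×ln(1.99) = 5830 J.
Q = ΔU + W = 5830 J.
State after step 1: P = 90.5 kPa, V = 93.7 L, T = 330 K.
Step 2 — Polytropic n=1.23: T₂ = T₁(V₁/V₂)^(n−1) = 330×(0.178)^0.23 = 222 K; P₂ = P₁(V₁/V₂)^n = 10.8 kPa.
W = (P₁V₁−P₂V₂)/(n−1) = (90.5×93.7−10.8×527)/0.23 = 12100 J.
ΔU = nCvΔT = 3.09×12.5×(222−330) = -4170 J.
Q = ΔU + W = 7920 J.
Net over both steps: W = 17900 J, Q = 13700 J, ΔU = -4170 J.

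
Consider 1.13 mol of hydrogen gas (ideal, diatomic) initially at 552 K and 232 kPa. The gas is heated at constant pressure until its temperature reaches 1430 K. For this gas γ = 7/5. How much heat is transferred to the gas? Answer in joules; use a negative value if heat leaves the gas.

V₁ = nRT₁/P₁ = 1.13×8.314×552/232 = 22.4 L.
Isobaric: P stays 232 kPa; V/T = const ⇒ T₂ = 1430 K, V₂ = 57.9 L.
W = PΔV = 232×(57.9−22.4) kPa·L = 8250 J.
ΔU = nCvΔT = 1.13×20.8×(1430−552) = 20600 J.
Q = ΔU + W = nCpΔT = 28900 J.

28900 J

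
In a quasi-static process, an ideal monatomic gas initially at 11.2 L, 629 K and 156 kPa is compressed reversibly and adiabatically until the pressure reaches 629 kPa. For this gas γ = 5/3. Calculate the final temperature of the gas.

1100 K

Adiabatic: T₂/T₁ = (P₂/P₁)^((γ−1)/γ) ⇒ T₂ = 629×(4.03)^0.400 = 1100 K; V₂ = 4.85 L.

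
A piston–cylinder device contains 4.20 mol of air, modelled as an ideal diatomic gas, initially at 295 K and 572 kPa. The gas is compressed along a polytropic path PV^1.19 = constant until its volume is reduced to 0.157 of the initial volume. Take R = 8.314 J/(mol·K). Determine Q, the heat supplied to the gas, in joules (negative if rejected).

V₁ = nRT₁/P₁ = 4.20×8.314×295/572 = 18.0 L.
Polytropic n=1.19: T₂ = T₁(V₁/V₂)^(n−1) = 295×(6.37)^0.19 = 419 K; P₂ = P₁(V₁/V₂)^n = 5180 kPa.
W = (P₁V₁−P₂V₂)/(n−1) = (572×18.0−5180×2.83)/0.19 = -22900 J.
ΔU = nCvΔT = 4.20×20.8×(419−295) = 10900 J.
Q = ΔU + W = -12000 J.

-12000 J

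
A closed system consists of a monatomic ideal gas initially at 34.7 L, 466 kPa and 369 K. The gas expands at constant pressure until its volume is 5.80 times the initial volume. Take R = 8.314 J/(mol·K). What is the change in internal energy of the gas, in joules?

n = P₁V₁/(RT₁) = 466×34.7/(8.314×369) = 5.27 mol.
Isobaric: P stays 466 kPa; V/T = const ⇒ T₂ = 2140 K, V₂ = 201 L.
For an ideal gas ΔU = nCvΔT with Cv = (3/2)R = 12.5 J/(mol·K).
ΔU = 5.27×12.5×(2140−369) = 116000 J.

116000 J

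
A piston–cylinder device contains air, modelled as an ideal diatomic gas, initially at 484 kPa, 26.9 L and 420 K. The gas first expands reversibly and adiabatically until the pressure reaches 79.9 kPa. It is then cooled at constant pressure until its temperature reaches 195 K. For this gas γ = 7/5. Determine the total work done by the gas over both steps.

11400 J

n = P₁V₁/(RT₁) = 484×26.9/(8.314×420) = 3.73 mol.
Step 1 — Adiabatic: T₂/T₁ = (P₂/P₁)^((γ−1)/γ) ⇒ T₂ = 420×(0.165)^0.286 = 251 K; V₂ = 97.4 L.
ΔU = nCvΔT = 3.73×20.8×(251−420) = -13100 J.
Q = 0 for an adiabatic process, so W = −ΔU = 13100 J.
State after step 1: P = 79.9 kPa, V = 97.4 L, T = 251 K.
Step 2 — Isobaric: P stays 79.9 kPa; V/T = const ⇒ T₂ = 195 K, V₂ = 75.7 L.
W = PΔV = 79.9×(75.7−97.4) kPa·L = -1740 J.
ΔU = nCvΔT = 3.73×20.8×(195−251) = -4340 J.
Q = ΔU + W = nCpΔT = -6080 J.
Net over both steps: W = 11400 J, Q = -6080 J, ΔU = -17400 J.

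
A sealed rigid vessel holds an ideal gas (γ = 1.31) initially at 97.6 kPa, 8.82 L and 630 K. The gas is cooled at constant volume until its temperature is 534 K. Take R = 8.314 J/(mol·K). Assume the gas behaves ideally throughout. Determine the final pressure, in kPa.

Isochoric: V stays 8.82 L; P/T = const ⇒ T₂ = 534 K, P₂ = 82.7 kPa.

82.7 kPa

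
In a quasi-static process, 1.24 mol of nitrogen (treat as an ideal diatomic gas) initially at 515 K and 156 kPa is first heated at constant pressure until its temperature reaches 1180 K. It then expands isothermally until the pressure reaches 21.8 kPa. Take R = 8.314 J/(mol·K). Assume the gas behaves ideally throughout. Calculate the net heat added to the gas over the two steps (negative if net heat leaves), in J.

47900 J

V₁ = nRT₁/P₁ = 1.24×8.314×515/156 = 34.0 L.
Step 1 — Isobaric: P stays 156 kPa; V/T = const ⇒ T₂ = 1180 K, V₂ = 78.0 L.
W = PΔV = 156×(78.0−34.0) kPa·L = 6860 J.
ΔU = nCvΔT = 1.24×20.8×(1180−515) = 17100 J.
Q = ΔU + W = nCpΔT = 24000 J.
State after step 1: P = 156 kPa, V = 78.0 L, T = 1180 K.
Step 2 — Isothermal: T stays 1180 K; PV = const ⇒ V₂ = 558 L, P₂ = 21.8 kPa.
ΔU = 0 (ideal gas, T constant).
W = nRT ln(V₂/V₁) = 1.24×8.314×1180×ln(7.16) = 23900 J.
Q = ΔU + W = 23900 J.
Net over both steps: W = 30800 J, Q = 47900 J, ΔU = 17100 J.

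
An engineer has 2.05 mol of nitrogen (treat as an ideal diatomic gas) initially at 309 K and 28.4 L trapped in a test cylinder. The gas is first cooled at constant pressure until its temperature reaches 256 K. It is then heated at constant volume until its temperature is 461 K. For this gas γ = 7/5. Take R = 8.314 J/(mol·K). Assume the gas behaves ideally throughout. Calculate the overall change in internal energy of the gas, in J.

6480 J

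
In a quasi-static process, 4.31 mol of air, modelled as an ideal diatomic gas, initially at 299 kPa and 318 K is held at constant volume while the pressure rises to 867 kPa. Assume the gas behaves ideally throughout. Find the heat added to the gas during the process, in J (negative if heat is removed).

54100 J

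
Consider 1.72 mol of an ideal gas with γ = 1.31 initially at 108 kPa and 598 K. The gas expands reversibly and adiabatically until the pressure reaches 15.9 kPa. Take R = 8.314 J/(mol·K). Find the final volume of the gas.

V₁ = nRT₁/P₁ = 1.72×8.314×598/108 = 79.2 L.
Adiabatic: T₂/T₁ = (P₂/P₁)^((γ−1)/γ) ⇒ T₂ = 598×(0.147)^0.237 = 380 K; V₂ = 342 L.

342 L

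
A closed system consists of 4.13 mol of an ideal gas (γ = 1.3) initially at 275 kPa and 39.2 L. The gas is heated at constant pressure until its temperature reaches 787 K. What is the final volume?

T₁ = P₁V₁/(nR) = 275×39.2/(4.13×8.314) = 314 K.
Isobaric: P stays 275 kPa; V/T = const ⇒ T₂ = 787 K, V₂ = 98.3 L.

98.3 L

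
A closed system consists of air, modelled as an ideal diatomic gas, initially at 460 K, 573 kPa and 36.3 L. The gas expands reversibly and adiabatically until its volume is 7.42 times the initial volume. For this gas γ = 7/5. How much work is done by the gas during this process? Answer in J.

28700 J

n = P₁V₁/(RT₁) = 573×36.3/(8.314×460) = 5.44 mol.
Adiabatic: TV^(γ−1) = const ⇒ T₂ = 460×(0.135)^0.400 = 206 K; PV^γ = const ⇒ P₂ = 34.6 kPa.
ΔU = nCvΔT = 5.44×20.8×(206−460) = -28700 J.
Q = 0 for an adiabatic process, so W = −ΔU = 28700 J.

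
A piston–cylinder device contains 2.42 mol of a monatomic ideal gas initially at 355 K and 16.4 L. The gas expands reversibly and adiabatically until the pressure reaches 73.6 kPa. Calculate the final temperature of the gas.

174 K

P₁ = nRT₁/V₁ = 2.42×8.314×355/16.4 = 436 kPa.
Adiabatic: T₂/T₁ = (P₂/P₁)^((γ−1)/γ) ⇒ T₂ = 355×(0.169)^0.400 = 174 K; V₂ = 47.7 L.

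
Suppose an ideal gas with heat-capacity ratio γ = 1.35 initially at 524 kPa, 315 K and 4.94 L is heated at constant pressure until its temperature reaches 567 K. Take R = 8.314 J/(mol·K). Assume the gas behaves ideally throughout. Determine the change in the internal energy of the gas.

5920 J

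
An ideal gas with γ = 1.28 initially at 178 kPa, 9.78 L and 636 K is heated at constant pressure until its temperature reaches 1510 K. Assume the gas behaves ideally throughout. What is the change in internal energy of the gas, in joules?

8540 J

n = P₁V₁/(RT₁) = 178×9.78/(8.314×636) = 0.329 mol.
Isobaric: P stays 178 kPa; V/T = const ⇒ T₂ = 1510 K, V₂ = 23.2 L.
For an ideal gas ΔU = nCvΔT with Cv = R/(γ−1) = 29.7 J/(mol·K).
ΔU = 0.329×29.7×(1510−636) = 8540 J.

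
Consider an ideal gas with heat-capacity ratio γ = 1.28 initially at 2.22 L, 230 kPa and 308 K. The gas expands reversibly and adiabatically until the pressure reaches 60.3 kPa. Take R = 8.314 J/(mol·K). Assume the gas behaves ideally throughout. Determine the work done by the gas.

463 J

n = P₁V₁/(RT₁) = 230×2.22/(8.314×308) = 0.199 mol.
Adiabatic: T₂/T₁ = (P₂/P₁)^((γ−1)/γ) ⇒ T₂ = 308×(0.262)^0.219 = 230 K; V₂ = 6.32 L.
ΔU = nCvΔT = 0.199×29.7×(230−308) = -463 J.
Q = 0 for an adiabatic process, so W = −ΔU = 463 J.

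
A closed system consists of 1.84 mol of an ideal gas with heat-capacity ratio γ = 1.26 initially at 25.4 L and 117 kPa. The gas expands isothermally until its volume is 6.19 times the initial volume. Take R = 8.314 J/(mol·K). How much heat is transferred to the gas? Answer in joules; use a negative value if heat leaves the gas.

5420 J

T₁ = P₁V₁/(nR) = 117×25.4/(1.84×8.314) = 194 K.
Isothermal: T stays 194 K; PV = const ⇒ V₂ = 157 L, P₂ = 18.9 kPa.
ΔU = 0 (ideal gas, T constant).
W = nRT ln(V₂/V₁) = 1.84×8.314×194×ln(6.19) = 5420 J.
Q = ΔU + W = 5420 J.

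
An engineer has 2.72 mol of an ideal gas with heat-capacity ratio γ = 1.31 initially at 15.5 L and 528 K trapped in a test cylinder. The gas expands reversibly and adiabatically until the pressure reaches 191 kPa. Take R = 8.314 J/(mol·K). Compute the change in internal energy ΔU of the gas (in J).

P₁ = nRT₁/V₁ = 2.72×8.314×528/15.5 = 770 kPa.
Adiabatic: T₂/T₁ = (P₂/P₁)^((γ−1)/γ) ⇒ T₂ = 528×(0.248)^0.237 = 380 K; V₂ = 44.9 L.
For an ideal gas ΔU = nCvΔT with Cv = R/(γ−1) = 26.8 J/(mol·K).
ΔU = 2.72×26.8×(380−528) = -10800 J.

-10800 J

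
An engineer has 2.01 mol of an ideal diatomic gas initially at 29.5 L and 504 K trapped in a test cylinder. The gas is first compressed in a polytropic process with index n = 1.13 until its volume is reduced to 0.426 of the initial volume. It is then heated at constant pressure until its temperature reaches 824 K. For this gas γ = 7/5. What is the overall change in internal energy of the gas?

P₁ = nRT₁/V₁ = 2.01×8.314×504/29.5 = 286 kPa.
Step 1 — Polytropic n=1.13: T₂ = T₁(V₁/V₂)^(n−1) = 504×(2.35)^0.13 = 563 K; P₂ = P₁(V₁/V₂)^n = 749 kPa.
W = (P₁V₁−P₂V₂)/(n−1) = (286×29.5−749×12.6)/0.13 = -7600 J.
ΔU = nCvΔT = 2.01×20.8×(563−504) = 2470 J.
Q = ΔU + W = -5130 J.
State after step 1: P = 749 kPa, V = 12.6 L, T = 563 K.
Step 2 — Isobaric: P stays 749 kPa; V/T = const ⇒ T₂ = 824 K, V₂ = 18.4 L.
W = PΔV = 749×(18.4−12.6) kPa·L = 4360 J.
ΔU = nCvΔT = 2.01×20.8×(824−563) = 10900 J.
Q = ΔU + W = nCpΔT = 15300 J.
Net over both steps: W = -3240 J, Q = 10100 J, ΔU = 13400 J.

13400 J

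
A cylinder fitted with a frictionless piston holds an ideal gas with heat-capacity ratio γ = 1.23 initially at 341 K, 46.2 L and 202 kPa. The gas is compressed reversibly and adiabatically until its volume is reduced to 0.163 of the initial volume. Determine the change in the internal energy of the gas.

21000 J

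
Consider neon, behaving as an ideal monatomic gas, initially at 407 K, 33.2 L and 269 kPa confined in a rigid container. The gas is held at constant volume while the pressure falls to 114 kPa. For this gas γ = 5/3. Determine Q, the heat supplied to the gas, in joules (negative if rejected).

-7720 J

n = P₁V₁/(RT₁) = 269×33.2/(8.314×407) = 2.64 mol.
Isochoric: V stays 33.2 L; P/T = const ⇒ T₂ = 172 K, P₂ = 114 kPa.
W = 0 (no volume change).
ΔU = nCvΔT = 2.64×12.5×(172−407) = -7720 J.
Q = ΔU = -7720 J.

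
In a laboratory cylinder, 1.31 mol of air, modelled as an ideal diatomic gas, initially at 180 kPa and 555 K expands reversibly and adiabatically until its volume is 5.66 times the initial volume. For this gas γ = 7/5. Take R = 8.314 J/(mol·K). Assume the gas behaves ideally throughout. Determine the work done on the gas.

V₁ = nRT₁/P₁ = 1.31×8.314×555/180 = 33.6 L.
Adiabatic: TV^(γ−1) = const ⇒ T₂ = 555×(0.177)^0.400 = 277 K; PV^γ = const ⇒ P₂ = 15.9 kPa.
ΔU = nCvΔT = 1.31×20.8×(277−555) = -7560 J.
Q = 0 for an adiabatic process, so W = −ΔU = 7560 J.
Work done on the gas = −W_by = -7560 J.

-7560 J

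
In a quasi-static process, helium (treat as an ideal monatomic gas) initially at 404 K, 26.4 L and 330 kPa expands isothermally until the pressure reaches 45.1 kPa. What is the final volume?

Isothermal: T stays 404 K; PV = const ⇒ V₂ = 193 L, P₂ = 45.1 kPa.

193 L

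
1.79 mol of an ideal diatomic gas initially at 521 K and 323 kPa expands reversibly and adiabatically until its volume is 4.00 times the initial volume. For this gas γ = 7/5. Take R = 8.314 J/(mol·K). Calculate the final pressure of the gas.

46.4 kPa

V₁ = nRT₁/P₁ = 1.79×8.314×521/323 = 24.0 L.
Adiabatic: TV^(γ−1) = const ⇒ T₂ = 521×(0.250)^0.400 = 299 K; PV^γ = const ⇒ P₂ = 46.4 kPa.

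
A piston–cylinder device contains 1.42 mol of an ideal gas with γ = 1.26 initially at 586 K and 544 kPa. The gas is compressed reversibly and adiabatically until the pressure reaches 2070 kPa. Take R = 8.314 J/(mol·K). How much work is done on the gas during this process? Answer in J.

8450 J

V₁ = nRT₁/P₁ = 1.42×8.314×586/544 = 12.7 L.
Adiabatic: T₂/T₁ = (P₂/P₁)^((γ−1)/γ) ⇒ T₂ = 586×(3.81)^0.206 = 772 K; V₂ = 4.40 L.
ΔU = nCvΔT = 1.42×32.0×(772−586) = 8450 J.
Q = 0 for an adiabatic process, so W = −ΔU = -8450 J.
Work done on the gas = −W_by = 8450 J.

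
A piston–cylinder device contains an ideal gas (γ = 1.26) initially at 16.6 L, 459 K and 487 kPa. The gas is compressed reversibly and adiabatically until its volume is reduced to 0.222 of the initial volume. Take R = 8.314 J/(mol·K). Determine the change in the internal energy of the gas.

n = P₁V₁/(RT₁) = 487×16.6/(8.314×459) = 2.12 mol.
Adiabatic: TV^(γ−1) = const ⇒ T₂ = 459×(4.50)^0.260 = 679 K; PV^γ = const ⇒ P₂ = 3240 kPa.
For an ideal gas ΔU = nCvΔT with Cv = R/(γ−1) = 32.0 J/(mol·K).
ΔU = 2.12×32.0×(679−459) = 14900 J.

14900 J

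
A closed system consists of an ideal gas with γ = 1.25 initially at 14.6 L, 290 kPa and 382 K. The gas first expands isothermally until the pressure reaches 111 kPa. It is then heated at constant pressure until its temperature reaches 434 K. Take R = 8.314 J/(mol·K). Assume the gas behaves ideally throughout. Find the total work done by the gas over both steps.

n = P₁V₁/(RT₁) = 290×14.6/(8.314×382) = 1.33 mol.
Step 1 — Isothermal: T stays 382 K; PV = const ⇒ V₂ = 38.1 L, P₂ = 111 kPa.
ΔU = 0 (ideal gas, T constant).
W = nRT ln(V₂/V₁) = 1.33×8.314×382×ln(2.61) = 4070 J.
Q = ΔU + W = 4070 J.
State after step 1: P = 111 kPa, V = 38.1 L, T = 382 K.
Step 2 — Isobaric: P stays 111 kPa; V/T = const ⇒ T₂ = 434 K, V₂ = 43.3 L.
W = PΔV = 111×(43.3−38.1) kPa·L = 576 J.
ΔU = nCvΔT = 1.33×33.3×(434−382) = 2310 J.
Q = ΔU + W = nCpΔT = 2880 J.
Net over both steps: W = 4640 J, Q = 6950 J, ΔU = 2310 J.

4640 J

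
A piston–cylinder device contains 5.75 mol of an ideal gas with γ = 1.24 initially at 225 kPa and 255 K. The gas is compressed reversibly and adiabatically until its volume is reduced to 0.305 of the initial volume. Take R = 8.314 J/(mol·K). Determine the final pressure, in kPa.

V₁ = nRT₁/P₁ = 5.75×8.314×255/225 = 54.2 L.
Adiabatic: TV^(γ−1) = const ⇒ T₂ = 255×(3.28)^0.240 = 339 K; PV^γ = const ⇒ P₂ = 981 kPa.

981 kPa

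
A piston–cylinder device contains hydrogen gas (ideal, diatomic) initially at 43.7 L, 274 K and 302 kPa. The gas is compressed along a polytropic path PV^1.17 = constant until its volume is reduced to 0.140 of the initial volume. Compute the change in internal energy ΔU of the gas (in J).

13100 J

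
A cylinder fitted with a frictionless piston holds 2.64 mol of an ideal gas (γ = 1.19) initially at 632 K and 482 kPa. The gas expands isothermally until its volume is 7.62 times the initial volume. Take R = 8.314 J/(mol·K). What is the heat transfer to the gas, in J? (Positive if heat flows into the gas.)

V₁ = nRT₁/P₁ = 2.64×8.314×632/482 = 28.8 L.
Isothermal: T stays 632 K; PV = const ⇒ V₂ = 219 L, P₂ = 63.3 kPa.
ΔU = 0 (ideal gas, T constant).
W = nRT ln(V₂/V₁) = 2.64×8.314×632×ln(7.62) = 28200 J.
Q = ΔU + W = 28200 J.

28200 J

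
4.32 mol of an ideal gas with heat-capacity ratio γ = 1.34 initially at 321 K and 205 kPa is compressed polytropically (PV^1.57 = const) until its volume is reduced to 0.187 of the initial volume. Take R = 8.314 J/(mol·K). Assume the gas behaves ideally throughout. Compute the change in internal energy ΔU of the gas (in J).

54300 J

V₁ = nRT₁/P₁ = 4.32×8.314×321/205 = 56.2 L.
Polytropic n=1.57: T₂ = T₁(V₁/V₂)^(n−1) = 321×(5.35)^0.57 = 835 K; P₂ = P₁(V₁/V₂)^n = 2850 kPa.
For an ideal gas ΔU = nCvΔT with Cv = R/(γ−1) = 24.5 J/(mol·K).
ΔU = 4.32×24.5×(835−321) = 54300 J.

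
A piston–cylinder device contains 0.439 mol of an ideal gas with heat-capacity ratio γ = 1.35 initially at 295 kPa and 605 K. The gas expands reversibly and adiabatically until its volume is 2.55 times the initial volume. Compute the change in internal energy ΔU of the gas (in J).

-1760 J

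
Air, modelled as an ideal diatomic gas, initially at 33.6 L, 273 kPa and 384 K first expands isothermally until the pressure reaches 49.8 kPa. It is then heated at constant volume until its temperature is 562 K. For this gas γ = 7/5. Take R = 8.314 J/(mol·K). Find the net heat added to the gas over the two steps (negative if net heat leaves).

26200 J

n = P₁V₁/(RT₁) = 273×33.6/(8.314×384) = 2.87 mol.
Step 1 — Isothermal: T stays 384 K; PV = const ⇒ V₂ = 184 L, P₂ = 49.8 kPa.
ΔU = 0 (ideal gas, T constant).
W = nRT ln(V₂/V₁) = 2.87×8.314×384×ln(5.48) = 15600 J.
Q = ΔU + W = 15600 J.
State after step 1: P = 49.8 kPa, V = 184 L, T = 384 K.
Step 2 — Isochoric: V stays 184 L; P/T = const ⇒ T₂ = 562 K, P₂ = 72.9 kPa.
W = 0 (no volume change).
ΔU = nCvΔT = 2.87×20.8×(562−384) = 10600 J.
Q = ΔU = 10600 J.
Net over both steps: W = 15600 J, Q = 26200 J, ΔU = 10600 J.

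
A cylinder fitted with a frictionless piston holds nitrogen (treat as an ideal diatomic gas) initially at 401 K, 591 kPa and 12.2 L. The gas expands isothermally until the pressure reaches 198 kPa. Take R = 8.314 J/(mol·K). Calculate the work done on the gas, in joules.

-7880 J

n = P₁V₁/(RT₁) = 591×12.2/(8.314×401) = 2.16 mol.
Isothermal: T stays 401 K; PV = const ⇒ V₂ = 36.4 L, P₂ = 198 kPa.
W = nRT ln(V₂/V₁) = 2.16×8.314×401×ln(2.98) = 7880 J.
Work done on the gas = −W_by = -7880 J.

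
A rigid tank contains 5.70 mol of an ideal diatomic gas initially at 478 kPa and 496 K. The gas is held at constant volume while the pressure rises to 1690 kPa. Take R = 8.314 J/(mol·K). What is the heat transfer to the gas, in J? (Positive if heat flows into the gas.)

149000 J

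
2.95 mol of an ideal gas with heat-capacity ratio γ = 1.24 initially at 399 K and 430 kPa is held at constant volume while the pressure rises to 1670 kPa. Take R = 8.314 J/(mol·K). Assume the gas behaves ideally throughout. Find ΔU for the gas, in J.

V₁ = nRT₁/P₁ = 2.95×8.314×399/430 = 22.8 L.
Isochoric: V stays 22.8 L; P/T = const ⇒ T₂ = 1550 K, P₂ = 1670 kPa.
For an ideal gas ΔU = nCvΔT with Cv = R/(γ−1) = 34.6 J/(mol·K).
ΔU = 2.95×34.6×(1550−399) = 118000 J.

118000 J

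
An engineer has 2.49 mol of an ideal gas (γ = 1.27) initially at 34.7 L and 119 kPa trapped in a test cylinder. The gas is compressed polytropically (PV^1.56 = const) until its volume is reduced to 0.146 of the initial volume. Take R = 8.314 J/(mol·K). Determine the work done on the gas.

14300 J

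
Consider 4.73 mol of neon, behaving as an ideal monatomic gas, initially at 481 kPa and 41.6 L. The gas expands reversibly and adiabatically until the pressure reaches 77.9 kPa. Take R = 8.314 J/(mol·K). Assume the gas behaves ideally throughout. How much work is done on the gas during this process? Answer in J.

T₁ = P₁V₁/(nR) = 481×41.6/(4.73×8.314) = 509 K.
Adiabatic: T₂/T₁ = (P₂/P₁)^((γ−1)/γ) ⇒ T₂ = 509×(0.162)^0.400 = 246 K; V₂ = 124 L.
ΔU = nCvΔT = 4.73×12.5×(246−509) = -15500 J.
Q = 0 for an adiabatic process, so W = −ΔU = 15500 J.
Work done on the gas = −W_by = -15500 J.

-15500 J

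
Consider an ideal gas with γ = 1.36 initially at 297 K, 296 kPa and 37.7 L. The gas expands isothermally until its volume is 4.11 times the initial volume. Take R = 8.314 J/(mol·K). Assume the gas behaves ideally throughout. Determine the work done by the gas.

15800 J

n = P₁V₁/(RT₁) = 296×37.7/(8.314×297) = 4.52 mol.
Isothermal: T stays 297 K; PV = const ⇒ V₂ = 155 L, P₂ = 72.0 kPa.
W = nRT ln(V₂/V₁) = 4.52×8.314×297×ln(4.11) = 15800 J.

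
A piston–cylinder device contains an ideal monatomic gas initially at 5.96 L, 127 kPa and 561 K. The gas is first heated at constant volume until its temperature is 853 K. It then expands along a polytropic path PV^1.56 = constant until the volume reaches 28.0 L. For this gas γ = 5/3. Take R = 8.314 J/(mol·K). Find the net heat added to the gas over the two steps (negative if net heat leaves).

n = P₁V₁/(RT₁) = 127×5.96/(8.314×561) = 0.162 mol.
Step 1 — Isochoric: V stays 5.96 L; P/T = const ⇒ T₂ = 853 K, P₂ = 193 kPa.
W = 0 (no volume change).
ΔU = nCvΔT = 0.162×12.5×(853−561) = 591 J.
Q = ΔU = 591 J.
State after step 1: P = 193 kPa, V = 5.96 L, T = 853 K.
Step 2 — Polytropic n=1.56: T₂ = T₁(V₁/V₂)^(n−1) = 853×(0.213)^0.56 = 359 K; P₂ = P₁(V₁/V₂)^n = 17.3 kPa.
W = (P₁V₁−P₂V₂)/(n−1) = (193×5.96−17.3×28.0)/0.56 = 1190 J.
ΔU = nCvΔT = 0.162×12.5×(359−853) = -1000 J.
Q = ΔU + W = 191 J.
Net over both steps: W = 1190 J, Q = 782 J, ΔU = -410 J.

782 J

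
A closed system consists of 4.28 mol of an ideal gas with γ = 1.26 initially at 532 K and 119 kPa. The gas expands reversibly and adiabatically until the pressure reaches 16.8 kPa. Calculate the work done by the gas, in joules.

24200 J

V₁ = nRT₁/P₁ = 4.28×8.314×532/119 = 159 L.
Adiabatic: T₂/T₁ = (P₂/P₁)^((γ−1)/γ) ⇒ T₂ = 532×(0.141)^0.206 = 355 K; V₂ = 752 L.
ΔU = nCvΔT = 4.28×32.0×(355−532) = -24200 J.
Q = 0 for an adiabatic process, so W = −ΔU = 24200 J.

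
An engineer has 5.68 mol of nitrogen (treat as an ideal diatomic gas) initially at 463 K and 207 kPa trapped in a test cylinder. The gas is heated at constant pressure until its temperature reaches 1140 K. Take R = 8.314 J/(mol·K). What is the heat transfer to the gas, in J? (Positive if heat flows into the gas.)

112000 J

V₁ = nRT₁/P₁ = 5.68×8.314×463/207 = 106 L.
Isobaric: P stays 207 kPa; V/T = const ⇒ T₂ = 1140 K, V₂ = 260 L.
W = PΔV = 207×(260−106) kPa·L = 32000 J.
ΔU = nCvΔT = 5.68×20.8×(1140−463) = 79900 J.
Q = ΔU + W = nCpΔT = 112000 J.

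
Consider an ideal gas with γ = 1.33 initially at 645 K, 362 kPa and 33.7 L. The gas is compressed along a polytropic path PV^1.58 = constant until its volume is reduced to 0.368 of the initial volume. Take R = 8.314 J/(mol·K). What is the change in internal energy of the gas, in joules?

29000 J

n = P₁V₁/(RT₁) = 362×33.7/(8.314×645) = 2.27 mol.
Polytropic n=1.58: T₂ = T₁(V₁/V₂)^(n−1) = 645×(2.72)^0.58 = 1150 K; P₂ = P₁(V₁/V₂)^n = 1760 kPa.
For an ideal gas ΔU = nCvΔT with Cv = R/(γ−1) = 25.2 J/(mol·K).
ΔU = 2.27×25.2×(1150−645) = 29000 J.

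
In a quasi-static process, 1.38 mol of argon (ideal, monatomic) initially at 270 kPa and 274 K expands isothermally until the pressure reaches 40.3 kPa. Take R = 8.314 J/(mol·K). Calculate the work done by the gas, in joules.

5980 J

V₁ = nRT₁/P₁ = 1.38×8.314×274/270 = 11.6 L.
Isothermal: T stays 274 K; PV = const ⇒ V₂ = 78.0 L, P₂ = 40.3 kPa.
W = nRT ln(V₂/V₁) = 1.38×8.314×274×ln(6.70) = 5980 J.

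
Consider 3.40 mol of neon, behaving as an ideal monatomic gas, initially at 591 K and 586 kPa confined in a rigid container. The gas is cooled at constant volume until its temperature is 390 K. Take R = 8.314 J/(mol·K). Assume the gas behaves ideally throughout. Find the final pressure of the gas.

V₁ = nRT₁/P₁ = 3.40×8.314×591/586 = 28.5 L.
Isochoric: V stays 28.5 L; P/T = const ⇒ T₂ = 390 K, P₂ = 387 kPa.

387 kPa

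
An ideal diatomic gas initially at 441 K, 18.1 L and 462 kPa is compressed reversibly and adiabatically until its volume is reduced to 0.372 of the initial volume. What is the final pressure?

Adiabatic: TV^(γ−1) = const ⇒ T₂ = 441×(2.69)^0.400 = 655 K; PV^γ = const ⇒ P₂ = 1840 kPa.

1840 kPa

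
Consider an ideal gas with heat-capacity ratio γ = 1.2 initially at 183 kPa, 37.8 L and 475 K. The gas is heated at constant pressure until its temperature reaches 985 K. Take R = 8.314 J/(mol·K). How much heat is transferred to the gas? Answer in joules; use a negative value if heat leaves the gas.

44600 J

n = P₁V₁/(RT₁) = 183×37.8/(8.314×475) = 1.75 mol.
Isobaric: P stays 183 kPa; V/T = const ⇒ T₂ = 985 K, V₂ = 78.4 L.
W = PΔV = 183×(78.4−37.8) kPa·L = 7430 J.
ΔU = nCvΔT = 1.75×41.6×(985−475) = 37100 J.
Q = ΔU + W = nCpΔT = 44600 J.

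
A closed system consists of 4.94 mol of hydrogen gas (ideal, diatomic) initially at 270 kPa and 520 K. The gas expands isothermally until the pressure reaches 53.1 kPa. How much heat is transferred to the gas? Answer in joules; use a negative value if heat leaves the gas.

34700 J

V₁ = nRT₁/P₁ = 4.94×8.314×520/270 = 79.1 L.
Isothermal: T stays 520 K; PV = const ⇒ V₂ = 402 L, P₂ = 53.1 kPa.
ΔU = 0 (ideal gas, T constant).
W = nRT ln(V₂/V₁) = 4.94×8.314×520×ln(5.08) = 34700 J.
Q = ΔU + W = 34700 J.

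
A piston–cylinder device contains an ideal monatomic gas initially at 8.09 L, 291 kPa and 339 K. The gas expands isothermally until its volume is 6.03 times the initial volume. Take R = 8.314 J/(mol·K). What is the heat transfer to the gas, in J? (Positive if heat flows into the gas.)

n = P₁V₁/(RT₁) = 291×8.09/(8.314×339) = 0.835 mol.
Isothermal: T stays 339 K; PV = const ⇒ V₂ = 48.8 L, P₂ = 48.3 kPa.
ΔU = 0 (ideal gas, T constant).
W = nRT ln(V₂/V₁) = 0.835×8.314×339×ln(6.03) = 4230 J.
Q = ΔU + W = 4230 J.

4230 J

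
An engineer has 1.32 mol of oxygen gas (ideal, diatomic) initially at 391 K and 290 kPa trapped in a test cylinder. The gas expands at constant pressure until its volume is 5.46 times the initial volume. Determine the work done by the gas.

19100 J

V₁ = nRT₁/P₁ = 1.32×8.314×391/290 = 14.8 L.
Isobaric: P stays 290 kPa; V/T = const ⇒ T₂ = 2130 K, V₂ = 80.8 L.
W = PΔV = 290×(80.8−14.8) kPa·L = 19100 J.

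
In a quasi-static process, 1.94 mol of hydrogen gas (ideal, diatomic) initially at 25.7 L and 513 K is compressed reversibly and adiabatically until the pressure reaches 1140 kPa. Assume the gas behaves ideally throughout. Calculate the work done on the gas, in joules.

P₁ = nRT₁/V₁ = 1.94×8.314×513/25.7 = 322 kPa.
Adiabatic: T₂/T₁ = (P₂/P₁)^((γ−1)/γ) ⇒ T₂ = 513×(3.54)^0.286 = 736 K; V₂ = 10.4 L.
ΔU = nCvΔT = 1.94×20.8×(736−513) = 9000 J.
Q = 0 for an adiabatic process, so W = −ΔU = -9000 J.
Work done on the gas = −W_by = 9000 J.

9000 J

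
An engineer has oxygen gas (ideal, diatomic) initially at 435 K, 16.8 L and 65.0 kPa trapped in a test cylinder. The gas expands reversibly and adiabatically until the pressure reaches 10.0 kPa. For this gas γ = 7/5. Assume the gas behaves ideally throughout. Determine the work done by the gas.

1130 J

n = P₁V₁/(RT₁) = 65.0×16.8/(8.314×435) = 0.302 mol.
Adiabatic: T₂/T₁ = (P₂/P₁)^((γ−1)/γ) ⇒ T₂ = 435×(0.154)^0.286 = 255 K; V₂ = 64.0 L.
ΔU = nCvΔT = 0.302×20.8×(255−435) = -1130 J.
Q = 0 for an adiabatic process, so W = −ΔU = 1130 J.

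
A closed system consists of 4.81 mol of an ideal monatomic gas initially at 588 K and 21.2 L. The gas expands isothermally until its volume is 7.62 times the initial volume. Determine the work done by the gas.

P₁ = nRT₁/V₁ = 4.81×8.314×588/21.2 = 1110 kPa.
Isothermal: T stays 588 K; PV = const ⇒ V₂ = 162 L, P₂ = 146 kPa.
W = nRT ln(V₂/V₁) = 4.81×8.314×588×ln(7.62) = 47800 J.

47800 J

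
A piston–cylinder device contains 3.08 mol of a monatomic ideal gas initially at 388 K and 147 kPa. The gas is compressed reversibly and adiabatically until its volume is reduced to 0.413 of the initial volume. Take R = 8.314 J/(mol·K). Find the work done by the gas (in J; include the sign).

-12000 J

V₁ = nRT₁/P₁ = 3.08×8.314×388/147 = 67.6 L.
Adiabatic: TV^(γ−1) = const ⇒ T₂ = 388×(2.42)^0.667 = 700 K; PV^γ = const ⇒ P₂ = 642 kPa.
ΔU = nCvΔT = 3.08×12.5×(700−388) = 12000 J.
Q = 0 for an adiabatic process, so W = −ΔU = -12000 J.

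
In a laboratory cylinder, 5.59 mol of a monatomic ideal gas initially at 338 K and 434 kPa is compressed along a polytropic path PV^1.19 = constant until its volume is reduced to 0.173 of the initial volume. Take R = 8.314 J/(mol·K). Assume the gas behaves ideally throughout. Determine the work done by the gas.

-32700 J

V₁ = nRT₁/P₁ = 5.59×8.314×338/434 = 36.2 L.
Polytropic n=1.19: T₂ = T₁(V₁/V₂)^(n−1) = 338×(5.78)^0.19 = 472 K; P₂ = P₁(V₁/V₂)^n = 3500 kPa.
W = (P₁V₁−P₂V₂)/(n−1) = (434×36.2−3500×6.26)/0.19 = -32700 J.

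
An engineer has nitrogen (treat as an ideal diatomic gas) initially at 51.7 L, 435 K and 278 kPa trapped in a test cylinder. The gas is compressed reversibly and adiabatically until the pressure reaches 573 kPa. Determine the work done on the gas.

n = P₁V₁/(RT₁) = 278×51.7/(8.314×435) = 3.97 mol.
Adiabatic: T₂/T₁ = (P₂/P₁)^((γ−1)/γ) ⇒ T₂ = 435×(2.06)^0.286 = 535 K; V₂ = 30.8 L.
ΔU = nCvΔT = 3.97×20.8×(535−435) = 8250 J.
Q = 0 for an adiabatic process, so W = −ΔU = -8250 J.
Work done on the gas = −W_by = 8250 J.

8250 J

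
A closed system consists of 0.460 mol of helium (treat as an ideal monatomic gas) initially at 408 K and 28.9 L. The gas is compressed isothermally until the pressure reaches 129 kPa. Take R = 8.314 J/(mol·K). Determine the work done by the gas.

-1360 J

P₁ = nRT₁/V₁ = 0.460×8.314×408/28.9 = 54.0 kPa.
Isothermal: T stays 408 K; PV = const ⇒ V₂ = 12.1 L, P₂ = 129 kPa.
W = nRT ln(V₂/V₁) = 0.460×8.314×408×ln(0.419) = -1360 J.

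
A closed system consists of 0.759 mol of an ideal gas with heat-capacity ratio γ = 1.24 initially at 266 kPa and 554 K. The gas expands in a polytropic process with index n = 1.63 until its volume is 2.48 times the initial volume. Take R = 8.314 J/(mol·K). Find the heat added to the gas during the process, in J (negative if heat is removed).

-3930 J

V₁ = nRT₁/P₁ = 0.759×8.314×554/266 = 13.1 L.
Polytropic n=1.63: T₂ = T₁(V₁/V₂)^(n−1) = 554×(0.403)^0.63 = 313 K; P₂ = P₁(V₁/V₂)^n = 60.5 kPa.
W = (P₁V₁−P₂V₂)/(n−1) = (266×13.1−60.5×32.6)/0.63 = 2420 J.
ΔU = nCvΔT = 0.759×34.6×(313−554) = -6350 J.
Q = ΔU + W = -3930 J.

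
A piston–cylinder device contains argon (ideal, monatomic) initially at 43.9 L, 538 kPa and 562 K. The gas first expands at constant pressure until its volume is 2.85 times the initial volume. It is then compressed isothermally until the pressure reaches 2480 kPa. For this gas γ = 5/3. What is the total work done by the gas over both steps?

-59200 J

n = P₁V₁/(RT₁) = 538×43.9/(8.314×562) = 5.05 mol.
Step 1 — Isobaric: P stays 538 kPa; V/T = const ⇒ T₂ = 1600 K, V₂ = 125 L.
W = PΔV = 538×(125−43.9) kPa·L = 43700 J.
ΔU = nCvΔT = 5.05×12.5×(1600−562) = 65500 J.
Q = ΔU + W = nCpΔT = 109000 J.
State after step 1: P = 538 kPa, V = 125 L, T = 1600 K.
Step 2 — Isothermal: T stays 1600 K; PV = const ⇒ V₂ = 27.1 L, P₂ = 2480 kPa.
ΔU = 0 (ideal gas, T constant).
W = nRT ln(V₂/V₁) = 5.05×8.314×1600×ln(0.217) = -103000 J.
Q = ΔU + W = -103000 J.
Net over both steps: W = -59200 J, Q = 6370 J, ΔU = 65500 J.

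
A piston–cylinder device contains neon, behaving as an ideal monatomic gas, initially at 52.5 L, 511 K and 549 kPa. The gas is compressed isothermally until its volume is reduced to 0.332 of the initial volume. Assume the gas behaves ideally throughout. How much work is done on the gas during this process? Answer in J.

n = P₁V₁/(RT₁) = 549×52.5/(8.314×511) = 6.78 mol.
Isothermal: T stays 511 K; PV = const ⇒ V₂ = 17.4 L, P₂ = 1650 kPa.
W = nRT ln(V₂/V₁) = 6.78×8.314×511×ln(0.332) = -31800 J.
Work done on the gas = −W_by = 31800 J.

31800 J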